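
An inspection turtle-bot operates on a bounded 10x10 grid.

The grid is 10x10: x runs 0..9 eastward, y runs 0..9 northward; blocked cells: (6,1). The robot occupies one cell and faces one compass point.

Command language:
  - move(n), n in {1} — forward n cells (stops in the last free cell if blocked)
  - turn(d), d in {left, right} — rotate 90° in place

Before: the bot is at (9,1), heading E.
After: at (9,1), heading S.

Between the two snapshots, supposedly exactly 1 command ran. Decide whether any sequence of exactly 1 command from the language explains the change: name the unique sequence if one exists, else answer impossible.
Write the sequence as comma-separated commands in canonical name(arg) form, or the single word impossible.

key: parked at (9,1) the whole time — nothing moves the robot
begin: at (9,1), heading E
t=1 turn(right) ⇒ at (9,1), heading S
uniquely the one of 3 1-step routes that fits.

turn(right)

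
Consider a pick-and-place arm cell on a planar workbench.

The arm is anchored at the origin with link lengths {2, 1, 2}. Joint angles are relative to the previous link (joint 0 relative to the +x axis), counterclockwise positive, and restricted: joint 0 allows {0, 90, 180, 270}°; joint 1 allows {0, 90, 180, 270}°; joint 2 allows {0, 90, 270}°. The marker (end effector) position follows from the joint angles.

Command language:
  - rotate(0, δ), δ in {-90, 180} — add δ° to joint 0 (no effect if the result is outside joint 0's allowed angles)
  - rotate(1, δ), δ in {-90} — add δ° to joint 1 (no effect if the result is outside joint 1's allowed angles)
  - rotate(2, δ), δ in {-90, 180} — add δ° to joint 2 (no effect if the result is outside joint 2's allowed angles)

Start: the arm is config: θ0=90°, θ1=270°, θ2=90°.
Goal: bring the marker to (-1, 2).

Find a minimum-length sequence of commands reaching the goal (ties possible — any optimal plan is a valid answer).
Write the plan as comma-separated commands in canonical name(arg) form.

rotate(0, 180), rotate(0, -90), rotate(1, -90)

from: config: θ0=90°, θ1=270°, θ2=90°
1. rotate(0, 180) → config: θ0=270°, θ1=270°, θ2=90°
2. rotate(0, -90) → config: θ0=180°, θ1=270°, θ2=90°
3. rotate(1, -90) → config: θ0=180°, θ1=180°, θ2=90°
shorter routes all fall short; 3 is best.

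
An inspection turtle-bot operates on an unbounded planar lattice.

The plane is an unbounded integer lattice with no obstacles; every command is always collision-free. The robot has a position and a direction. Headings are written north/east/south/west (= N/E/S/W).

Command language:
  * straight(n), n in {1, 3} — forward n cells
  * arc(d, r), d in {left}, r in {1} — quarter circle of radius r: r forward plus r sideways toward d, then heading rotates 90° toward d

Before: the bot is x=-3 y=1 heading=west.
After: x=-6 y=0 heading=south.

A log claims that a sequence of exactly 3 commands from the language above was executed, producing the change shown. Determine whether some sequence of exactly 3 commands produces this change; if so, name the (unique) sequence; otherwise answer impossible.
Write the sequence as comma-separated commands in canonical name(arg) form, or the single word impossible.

straight(1), straight(1), arc(left, 1)

key: cell and facing (now S) both changed — the 3 commands mix motion and turning
start: x=-3 y=1 heading=west
step 1 (straight(1)): x=-4 y=1 heading=west
step 2 (straight(1)): x=-5 y=1 heading=west
step 3 (arc(left, 1)): x=-6 y=0 heading=south
no other 3-command option fits: unique.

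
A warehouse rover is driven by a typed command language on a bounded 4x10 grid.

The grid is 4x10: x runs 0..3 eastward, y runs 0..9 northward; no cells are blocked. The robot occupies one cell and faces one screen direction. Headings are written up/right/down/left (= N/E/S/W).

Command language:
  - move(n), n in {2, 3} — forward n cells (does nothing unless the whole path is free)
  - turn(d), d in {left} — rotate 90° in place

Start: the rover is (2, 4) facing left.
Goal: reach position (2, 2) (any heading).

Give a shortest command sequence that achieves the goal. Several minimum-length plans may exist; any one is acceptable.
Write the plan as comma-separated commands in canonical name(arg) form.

turn(left), move(2)

initial: (2, 4) facing left
[1] after turn(left): (2, 4) facing down
[2] after move(2): (2, 2) facing down
no 1-step plan works, so 2 is optimal.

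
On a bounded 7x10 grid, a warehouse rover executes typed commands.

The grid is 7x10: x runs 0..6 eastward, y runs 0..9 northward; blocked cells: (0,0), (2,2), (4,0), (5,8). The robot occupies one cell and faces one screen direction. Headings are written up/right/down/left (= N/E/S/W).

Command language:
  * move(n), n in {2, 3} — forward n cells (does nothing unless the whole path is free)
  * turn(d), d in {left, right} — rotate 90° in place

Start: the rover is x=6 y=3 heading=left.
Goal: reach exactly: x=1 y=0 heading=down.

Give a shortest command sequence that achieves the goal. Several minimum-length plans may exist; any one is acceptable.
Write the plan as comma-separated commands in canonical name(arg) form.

initial: x=6 y=3 heading=left
[1] after move(2): x=4 y=3 heading=left
[2] after move(3): x=1 y=3 heading=left
[3] after turn(left): x=1 y=3 heading=down
[4] after move(3): x=1 y=0 heading=down
minimal: 4 command(s), checked below 4.

move(2), move(3), turn(left), move(3)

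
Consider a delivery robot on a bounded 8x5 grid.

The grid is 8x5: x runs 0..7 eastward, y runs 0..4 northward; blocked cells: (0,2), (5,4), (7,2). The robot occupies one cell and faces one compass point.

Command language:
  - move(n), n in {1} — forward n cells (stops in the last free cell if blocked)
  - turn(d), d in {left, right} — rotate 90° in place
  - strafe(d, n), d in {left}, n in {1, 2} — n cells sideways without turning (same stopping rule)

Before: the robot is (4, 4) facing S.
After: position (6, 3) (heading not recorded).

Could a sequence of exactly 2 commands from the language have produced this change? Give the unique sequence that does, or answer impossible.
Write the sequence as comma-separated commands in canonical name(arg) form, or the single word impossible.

move(1), strafe(left, 2)

key: order matters: swapping move(1) and strafe(left, 2) lands elsewhere
t0: (4, 4) facing S
1. move(1) → (4, 3) facing S
2. strafe(left, 2) → (6, 3) facing S
no other 2-command option fits: unique.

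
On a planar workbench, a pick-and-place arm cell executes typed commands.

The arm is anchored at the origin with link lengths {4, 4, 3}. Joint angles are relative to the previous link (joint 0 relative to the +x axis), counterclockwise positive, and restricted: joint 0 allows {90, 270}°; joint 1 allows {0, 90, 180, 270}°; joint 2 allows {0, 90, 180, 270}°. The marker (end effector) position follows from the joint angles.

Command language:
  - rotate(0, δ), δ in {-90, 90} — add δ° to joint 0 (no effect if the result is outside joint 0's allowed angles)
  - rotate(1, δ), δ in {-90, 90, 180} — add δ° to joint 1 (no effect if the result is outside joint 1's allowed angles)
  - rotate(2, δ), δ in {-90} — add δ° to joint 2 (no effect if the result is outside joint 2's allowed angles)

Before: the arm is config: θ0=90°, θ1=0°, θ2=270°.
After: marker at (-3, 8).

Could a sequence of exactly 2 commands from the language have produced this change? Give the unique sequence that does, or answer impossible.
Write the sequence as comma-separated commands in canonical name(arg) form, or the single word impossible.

t0: config: θ0=90°, θ1=0°, θ2=270°
1. rotate(2, -90) → config: θ0=90°, θ1=0°, θ2=180°
2. rotate(2, -90) → config: θ0=90°, θ1=0°, θ2=90°
all 36 alternatives checked — unique.

rotate(2, -90), rotate(2, -90)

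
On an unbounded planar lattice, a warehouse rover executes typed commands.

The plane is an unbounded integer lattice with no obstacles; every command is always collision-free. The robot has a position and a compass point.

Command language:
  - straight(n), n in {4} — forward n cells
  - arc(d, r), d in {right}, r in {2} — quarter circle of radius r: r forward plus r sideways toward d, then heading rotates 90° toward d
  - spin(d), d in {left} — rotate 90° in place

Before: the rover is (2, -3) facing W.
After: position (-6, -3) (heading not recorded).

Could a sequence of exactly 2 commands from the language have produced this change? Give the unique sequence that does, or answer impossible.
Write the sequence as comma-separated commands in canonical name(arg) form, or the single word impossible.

straight(4), straight(4)

t0: (2, -3) facing W
[1] after straight(4): (-2, -3) facing W
[2] after straight(4): (-6, -3) facing W
uniquely the one of 9 2-step routes that fits.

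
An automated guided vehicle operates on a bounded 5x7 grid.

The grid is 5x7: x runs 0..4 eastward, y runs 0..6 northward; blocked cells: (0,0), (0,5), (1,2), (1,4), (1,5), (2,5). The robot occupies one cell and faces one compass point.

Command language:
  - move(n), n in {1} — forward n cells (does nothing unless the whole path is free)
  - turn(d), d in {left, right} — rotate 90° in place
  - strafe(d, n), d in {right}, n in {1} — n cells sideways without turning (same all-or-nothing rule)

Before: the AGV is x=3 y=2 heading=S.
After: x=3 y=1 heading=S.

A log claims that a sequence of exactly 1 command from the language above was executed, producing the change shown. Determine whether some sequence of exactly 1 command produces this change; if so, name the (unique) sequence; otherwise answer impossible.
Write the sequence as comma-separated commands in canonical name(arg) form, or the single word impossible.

key: still facing S — the one step turns nothing
start: x=3 y=2 heading=S
t=1 move(1) ⇒ x=3 y=1 heading=S
no other 1-command option fits: unique.

move(1)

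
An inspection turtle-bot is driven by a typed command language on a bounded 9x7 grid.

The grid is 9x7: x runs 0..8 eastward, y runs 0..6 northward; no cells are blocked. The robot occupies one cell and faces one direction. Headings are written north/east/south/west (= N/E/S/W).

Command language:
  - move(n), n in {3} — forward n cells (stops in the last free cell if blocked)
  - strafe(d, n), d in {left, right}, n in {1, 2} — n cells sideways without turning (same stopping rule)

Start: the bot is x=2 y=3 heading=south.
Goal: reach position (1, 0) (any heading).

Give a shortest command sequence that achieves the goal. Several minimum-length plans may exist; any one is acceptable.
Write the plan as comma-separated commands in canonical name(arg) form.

begin: x=2 y=3 heading=south
1. move(3) → x=2 y=0 heading=south
2. strafe(right, 1) → x=1 y=0 heading=south
minimal: 2 command(s), checked below 2.

move(3), strafe(right, 1)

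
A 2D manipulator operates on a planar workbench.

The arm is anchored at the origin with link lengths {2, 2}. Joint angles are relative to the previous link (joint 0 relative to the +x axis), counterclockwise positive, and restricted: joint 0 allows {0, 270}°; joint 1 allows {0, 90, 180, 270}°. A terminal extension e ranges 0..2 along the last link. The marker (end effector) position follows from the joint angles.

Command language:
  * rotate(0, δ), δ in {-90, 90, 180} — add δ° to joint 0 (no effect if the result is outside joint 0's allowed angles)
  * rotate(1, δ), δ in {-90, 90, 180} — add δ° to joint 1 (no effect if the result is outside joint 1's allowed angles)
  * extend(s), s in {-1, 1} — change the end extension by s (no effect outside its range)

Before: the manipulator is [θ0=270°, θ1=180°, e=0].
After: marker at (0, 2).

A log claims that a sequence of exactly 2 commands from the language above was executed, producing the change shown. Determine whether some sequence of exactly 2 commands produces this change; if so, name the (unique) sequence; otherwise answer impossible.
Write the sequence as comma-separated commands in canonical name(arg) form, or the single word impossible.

extend(1), extend(1)

t0: [θ0=270°, θ1=180°, e=0]
t=1 extend(1) ⇒ [θ0=270°, θ1=180°, e=1]
t=2 extend(1) ⇒ [θ0=270°, θ1=180°, e=2]
uniquely the one of 64 2-step routes that fits.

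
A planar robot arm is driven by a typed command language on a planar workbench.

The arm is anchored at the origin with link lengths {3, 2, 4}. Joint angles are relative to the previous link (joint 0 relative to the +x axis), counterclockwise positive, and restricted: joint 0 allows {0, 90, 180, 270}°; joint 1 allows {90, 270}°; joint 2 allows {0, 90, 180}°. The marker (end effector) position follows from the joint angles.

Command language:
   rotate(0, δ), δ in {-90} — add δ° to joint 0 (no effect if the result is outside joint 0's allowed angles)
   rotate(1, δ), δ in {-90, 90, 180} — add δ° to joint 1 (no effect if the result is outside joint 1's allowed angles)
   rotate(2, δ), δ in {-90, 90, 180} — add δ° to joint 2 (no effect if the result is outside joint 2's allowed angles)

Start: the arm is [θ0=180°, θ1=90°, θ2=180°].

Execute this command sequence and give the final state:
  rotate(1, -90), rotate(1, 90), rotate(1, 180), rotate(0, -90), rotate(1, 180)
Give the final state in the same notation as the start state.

from: [θ0=180°, θ1=90°, θ2=180°]
step 1 (rotate(1, -90)): [θ0=180°, θ1=90°, θ2=180°]
step 2 (rotate(1, 90)): [θ0=180°, θ1=90°, θ2=180°]
step 3 (rotate(1, 180)): [θ0=180°, θ1=270°, θ2=180°]
step 4 (rotate(0, -90)): [θ0=90°, θ1=270°, θ2=180°]
step 5 (rotate(1, 180)): [θ0=90°, θ1=90°, θ2=180°]

[θ0=90°, θ1=90°, θ2=180°]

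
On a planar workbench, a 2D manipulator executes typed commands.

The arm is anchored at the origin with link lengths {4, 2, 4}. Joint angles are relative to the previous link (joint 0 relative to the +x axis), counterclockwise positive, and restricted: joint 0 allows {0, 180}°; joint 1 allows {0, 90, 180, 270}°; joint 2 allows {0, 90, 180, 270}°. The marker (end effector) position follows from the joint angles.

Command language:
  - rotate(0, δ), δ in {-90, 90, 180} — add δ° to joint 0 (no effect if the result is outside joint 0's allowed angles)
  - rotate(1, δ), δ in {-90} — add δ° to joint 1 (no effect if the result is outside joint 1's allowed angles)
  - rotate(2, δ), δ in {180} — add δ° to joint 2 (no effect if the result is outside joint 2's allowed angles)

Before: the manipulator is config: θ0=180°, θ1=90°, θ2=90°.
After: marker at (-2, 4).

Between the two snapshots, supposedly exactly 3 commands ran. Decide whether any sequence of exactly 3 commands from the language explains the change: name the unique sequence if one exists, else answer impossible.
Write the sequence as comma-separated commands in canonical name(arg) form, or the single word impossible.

rotate(1, -90), rotate(1, -90), rotate(1, -90)

t0: config: θ0=180°, θ1=90°, θ2=90°
1. rotate(1, -90) → config: θ0=180°, θ1=0°, θ2=90°
2. rotate(1, -90) → config: θ0=180°, θ1=270°, θ2=90°
3. rotate(1, -90) → config: θ0=180°, θ1=180°, θ2=90°
no other 3-command option fits: unique.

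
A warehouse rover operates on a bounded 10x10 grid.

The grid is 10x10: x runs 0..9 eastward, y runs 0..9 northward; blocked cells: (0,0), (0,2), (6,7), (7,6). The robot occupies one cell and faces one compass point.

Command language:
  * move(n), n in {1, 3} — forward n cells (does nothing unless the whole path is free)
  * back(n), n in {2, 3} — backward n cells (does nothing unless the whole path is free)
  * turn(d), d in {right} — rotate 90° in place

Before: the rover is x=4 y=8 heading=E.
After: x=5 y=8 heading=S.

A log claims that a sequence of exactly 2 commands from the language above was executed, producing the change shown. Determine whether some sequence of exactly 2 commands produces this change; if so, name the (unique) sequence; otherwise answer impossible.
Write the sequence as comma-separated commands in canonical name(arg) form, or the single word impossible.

move(1), turn(right)

key: cell and facing (now S) both changed — the 2 commands mix motion and turning
initial: x=4 y=8 heading=E
t=1 move(1) ⇒ x=5 y=8 heading=E
t=2 turn(right) ⇒ x=5 y=8 heading=S
uniquely the one of 25 2-step routes that fits.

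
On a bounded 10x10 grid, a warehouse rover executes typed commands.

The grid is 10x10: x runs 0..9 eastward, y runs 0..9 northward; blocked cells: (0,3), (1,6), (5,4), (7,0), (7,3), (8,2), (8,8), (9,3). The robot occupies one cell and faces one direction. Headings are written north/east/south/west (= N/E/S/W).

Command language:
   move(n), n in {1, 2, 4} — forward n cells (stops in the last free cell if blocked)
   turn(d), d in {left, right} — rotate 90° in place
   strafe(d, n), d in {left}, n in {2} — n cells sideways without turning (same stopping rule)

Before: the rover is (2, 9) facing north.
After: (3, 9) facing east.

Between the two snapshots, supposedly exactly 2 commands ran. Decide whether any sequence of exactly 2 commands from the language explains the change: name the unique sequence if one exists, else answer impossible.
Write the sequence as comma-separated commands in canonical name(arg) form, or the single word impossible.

turn(right), move(1)

key: running move(1) before turn(right) would end elsewhere — order is forced
t0: (2, 9) facing north
t=1 turn(right) ⇒ (2, 9) facing east
t=2 move(1) ⇒ (3, 9) facing east
uniquely the one of 36 2-step routes that fits.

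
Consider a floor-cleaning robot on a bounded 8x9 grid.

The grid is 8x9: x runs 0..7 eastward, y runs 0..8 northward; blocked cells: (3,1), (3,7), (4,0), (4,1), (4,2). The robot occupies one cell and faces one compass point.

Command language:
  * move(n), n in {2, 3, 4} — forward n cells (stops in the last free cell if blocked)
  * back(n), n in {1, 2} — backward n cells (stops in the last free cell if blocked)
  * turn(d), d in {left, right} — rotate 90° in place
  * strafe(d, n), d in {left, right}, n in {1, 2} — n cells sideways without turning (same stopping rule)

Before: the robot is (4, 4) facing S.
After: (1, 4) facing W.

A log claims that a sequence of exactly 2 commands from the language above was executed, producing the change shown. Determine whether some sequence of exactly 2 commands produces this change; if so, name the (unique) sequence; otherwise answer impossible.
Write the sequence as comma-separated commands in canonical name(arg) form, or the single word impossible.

key: position moved to (1,4) AND the heading swung to W — translation plus rotation needed
t0: (4, 4) facing S
t=1 turn(right) ⇒ (4, 4) facing W
t=2 move(3) ⇒ (1, 4) facing W
all 121 alternatives checked — unique.

turn(right), move(3)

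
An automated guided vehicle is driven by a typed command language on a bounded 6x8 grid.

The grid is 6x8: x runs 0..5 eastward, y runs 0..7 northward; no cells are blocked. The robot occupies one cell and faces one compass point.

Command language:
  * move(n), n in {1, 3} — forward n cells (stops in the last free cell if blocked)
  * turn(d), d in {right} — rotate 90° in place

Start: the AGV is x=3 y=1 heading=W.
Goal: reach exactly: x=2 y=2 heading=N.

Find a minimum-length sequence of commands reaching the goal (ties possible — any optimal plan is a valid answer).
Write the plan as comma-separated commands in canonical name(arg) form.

move(1), turn(right), move(1)

start: x=3 y=1 heading=W
t=1 move(1) ⇒ x=2 y=1 heading=W
t=2 turn(right) ⇒ x=2 y=1 heading=N
t=3 move(1) ⇒ x=2 y=2 heading=N
nothing shorter than 3 reaches the goal.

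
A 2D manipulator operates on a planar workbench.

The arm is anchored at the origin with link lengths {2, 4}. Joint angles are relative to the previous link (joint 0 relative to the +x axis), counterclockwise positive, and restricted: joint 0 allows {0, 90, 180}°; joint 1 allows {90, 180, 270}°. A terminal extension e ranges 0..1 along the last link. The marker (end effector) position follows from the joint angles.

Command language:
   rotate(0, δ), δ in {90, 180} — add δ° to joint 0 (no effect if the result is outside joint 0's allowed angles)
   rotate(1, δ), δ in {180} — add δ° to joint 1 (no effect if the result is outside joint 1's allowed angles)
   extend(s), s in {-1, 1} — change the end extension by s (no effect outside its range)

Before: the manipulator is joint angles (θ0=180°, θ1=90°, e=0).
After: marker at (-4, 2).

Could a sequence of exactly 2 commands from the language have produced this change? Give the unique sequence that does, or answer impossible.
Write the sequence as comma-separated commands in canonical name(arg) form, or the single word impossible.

key: order matters: swapping rotate(0, 180) and rotate(0, 90) lands elsewhere
initial: joint angles (θ0=180°, θ1=90°, e=0)
[1] after rotate(0, 180): joint angles (θ0=0°, θ1=90°, e=0)
[2] after rotate(0, 90): joint angles (θ0=90°, θ1=90°, e=0)
no rival 2-sequence matches.

rotate(0, 180), rotate(0, 90)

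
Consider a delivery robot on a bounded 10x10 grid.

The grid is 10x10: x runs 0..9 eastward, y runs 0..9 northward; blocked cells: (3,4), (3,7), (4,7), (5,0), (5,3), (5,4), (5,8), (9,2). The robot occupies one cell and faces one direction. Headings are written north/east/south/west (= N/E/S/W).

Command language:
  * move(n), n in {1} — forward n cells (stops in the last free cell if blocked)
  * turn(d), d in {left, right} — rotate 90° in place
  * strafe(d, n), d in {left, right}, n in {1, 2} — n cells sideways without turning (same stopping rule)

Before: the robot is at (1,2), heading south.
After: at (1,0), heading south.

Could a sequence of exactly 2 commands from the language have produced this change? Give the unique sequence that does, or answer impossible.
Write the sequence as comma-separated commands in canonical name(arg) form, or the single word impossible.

move(1), move(1)

key: heading stays S — no command in the sequence turns
initial: at (1,2), heading south
1. move(1) → at (1,1), heading south
2. move(1) → at (1,0), heading south
all 49 alternatives checked — unique.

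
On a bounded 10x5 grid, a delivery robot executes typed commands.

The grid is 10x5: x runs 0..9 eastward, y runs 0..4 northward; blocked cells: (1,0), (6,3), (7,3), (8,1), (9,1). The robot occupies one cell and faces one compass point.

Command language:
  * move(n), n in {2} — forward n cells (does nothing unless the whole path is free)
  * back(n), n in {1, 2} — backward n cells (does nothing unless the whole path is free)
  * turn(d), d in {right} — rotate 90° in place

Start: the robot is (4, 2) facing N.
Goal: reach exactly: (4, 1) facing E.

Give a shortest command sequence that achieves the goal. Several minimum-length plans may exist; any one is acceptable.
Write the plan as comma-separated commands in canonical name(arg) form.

from: (4, 2) facing N
1. back(1) → (4, 1) facing N
2. turn(right) → (4, 1) facing E
no 1-step plan works, so 2 is optimal.

back(1), turn(right)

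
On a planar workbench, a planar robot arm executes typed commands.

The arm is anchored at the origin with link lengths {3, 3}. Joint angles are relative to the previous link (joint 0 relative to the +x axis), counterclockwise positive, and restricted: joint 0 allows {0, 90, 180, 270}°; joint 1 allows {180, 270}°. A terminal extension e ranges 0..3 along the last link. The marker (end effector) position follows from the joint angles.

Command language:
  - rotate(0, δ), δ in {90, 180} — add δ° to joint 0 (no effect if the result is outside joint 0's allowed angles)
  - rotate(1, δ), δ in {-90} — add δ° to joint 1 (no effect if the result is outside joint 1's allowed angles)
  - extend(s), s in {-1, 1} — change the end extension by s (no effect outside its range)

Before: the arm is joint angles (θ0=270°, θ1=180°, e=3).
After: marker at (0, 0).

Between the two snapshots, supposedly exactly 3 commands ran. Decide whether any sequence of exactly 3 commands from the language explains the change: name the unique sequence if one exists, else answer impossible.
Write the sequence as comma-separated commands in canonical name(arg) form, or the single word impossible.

from: joint angles (θ0=270°, θ1=180°, e=3)
[1] after extend(-1): joint angles (θ0=270°, θ1=180°, e=2)
[2] after extend(-1): joint angles (θ0=270°, θ1=180°, e=1)
[3] after extend(-1): joint angles (θ0=270°, θ1=180°, e=0)
no other 3-command option fits: unique.

extend(-1), extend(-1), extend(-1)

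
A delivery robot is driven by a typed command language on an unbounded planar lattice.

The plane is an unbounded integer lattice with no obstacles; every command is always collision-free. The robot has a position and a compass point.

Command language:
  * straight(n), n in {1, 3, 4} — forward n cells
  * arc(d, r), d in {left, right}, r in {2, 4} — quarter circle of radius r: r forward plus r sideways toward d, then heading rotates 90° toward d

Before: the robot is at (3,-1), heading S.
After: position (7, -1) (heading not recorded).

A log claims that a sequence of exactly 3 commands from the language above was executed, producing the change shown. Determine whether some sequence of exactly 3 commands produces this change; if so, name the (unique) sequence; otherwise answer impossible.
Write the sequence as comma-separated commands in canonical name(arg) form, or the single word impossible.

arc(left, 4), arc(left, 2), arc(left, 2)

key: order matters: swapping arc(left, 4) and arc(left, 2) lands elsewhere
initial: at (3,-1), heading S
step 1 (arc(left, 4)): at (7,-5), heading E
step 2 (arc(left, 2)): at (9,-3), heading N
step 3 (arc(left, 2)): at (7,-1), heading W
no rival 3-sequence matches.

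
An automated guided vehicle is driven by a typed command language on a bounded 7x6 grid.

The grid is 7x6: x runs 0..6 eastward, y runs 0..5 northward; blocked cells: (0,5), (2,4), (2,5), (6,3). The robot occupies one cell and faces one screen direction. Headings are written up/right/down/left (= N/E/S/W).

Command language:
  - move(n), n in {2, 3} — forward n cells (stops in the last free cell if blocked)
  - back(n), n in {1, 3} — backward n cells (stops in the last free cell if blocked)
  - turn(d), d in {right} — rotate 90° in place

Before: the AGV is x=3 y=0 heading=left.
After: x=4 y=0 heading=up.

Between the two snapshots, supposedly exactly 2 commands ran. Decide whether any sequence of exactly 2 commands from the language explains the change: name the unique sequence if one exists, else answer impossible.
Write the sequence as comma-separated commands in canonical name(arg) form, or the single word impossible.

back(1), turn(right)

key: running turn(right) before back(1) would end elsewhere — order is forced
from: x=3 y=0 heading=left
1. back(1) → x=4 y=0 heading=left
2. turn(right) → x=4 y=0 heading=up
no rival 2-sequence matches.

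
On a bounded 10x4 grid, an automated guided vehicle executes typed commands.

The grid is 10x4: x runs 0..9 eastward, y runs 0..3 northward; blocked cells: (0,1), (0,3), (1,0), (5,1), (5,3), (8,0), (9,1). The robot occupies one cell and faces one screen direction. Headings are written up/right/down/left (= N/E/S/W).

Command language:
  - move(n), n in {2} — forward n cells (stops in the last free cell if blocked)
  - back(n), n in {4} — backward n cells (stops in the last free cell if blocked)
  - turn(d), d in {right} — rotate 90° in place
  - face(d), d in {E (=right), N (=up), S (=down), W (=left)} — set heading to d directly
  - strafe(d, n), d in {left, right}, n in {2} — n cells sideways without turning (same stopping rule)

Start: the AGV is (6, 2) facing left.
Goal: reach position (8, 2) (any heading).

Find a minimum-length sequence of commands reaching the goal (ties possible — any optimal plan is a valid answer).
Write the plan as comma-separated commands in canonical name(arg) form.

turn(right), strafe(right, 2)

initial: (6, 2) facing left
step 1 (turn(right)): (6, 2) facing up
step 2 (strafe(right, 2)): (8, 2) facing up
minimal: 2 command(s), checked below 2.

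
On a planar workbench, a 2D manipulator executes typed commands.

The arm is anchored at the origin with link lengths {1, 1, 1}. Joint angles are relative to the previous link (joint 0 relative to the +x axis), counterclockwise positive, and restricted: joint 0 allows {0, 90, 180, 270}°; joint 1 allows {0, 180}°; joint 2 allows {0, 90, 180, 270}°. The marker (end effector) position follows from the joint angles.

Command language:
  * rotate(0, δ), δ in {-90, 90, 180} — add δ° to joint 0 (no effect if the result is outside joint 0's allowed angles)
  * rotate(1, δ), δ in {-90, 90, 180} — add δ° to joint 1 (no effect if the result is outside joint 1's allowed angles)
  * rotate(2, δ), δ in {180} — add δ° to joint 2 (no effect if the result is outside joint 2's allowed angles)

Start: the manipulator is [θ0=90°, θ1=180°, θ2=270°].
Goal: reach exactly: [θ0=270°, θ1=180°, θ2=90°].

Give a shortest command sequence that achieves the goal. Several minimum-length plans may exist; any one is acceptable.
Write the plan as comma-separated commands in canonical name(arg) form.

from: [θ0=90°, θ1=180°, θ2=270°]
t=1 rotate(0, 180) ⇒ [θ0=270°, θ1=180°, θ2=270°]
t=2 rotate(2, 180) ⇒ [θ0=270°, θ1=180°, θ2=90°]
no 1-step plan works, so 2 is optimal.

rotate(0, 180), rotate(2, 180)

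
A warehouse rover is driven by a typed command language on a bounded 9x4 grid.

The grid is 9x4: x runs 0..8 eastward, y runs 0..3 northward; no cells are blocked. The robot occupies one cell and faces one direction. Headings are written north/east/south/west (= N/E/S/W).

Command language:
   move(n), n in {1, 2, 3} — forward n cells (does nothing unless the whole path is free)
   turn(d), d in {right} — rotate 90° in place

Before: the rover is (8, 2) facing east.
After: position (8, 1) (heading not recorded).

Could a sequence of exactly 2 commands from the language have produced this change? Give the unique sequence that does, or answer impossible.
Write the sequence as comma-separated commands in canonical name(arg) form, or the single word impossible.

key: running move(1) before turn(right) would end elsewhere — order is forced
from: (8, 2) facing east
1. turn(right) → (8, 2) facing south
2. move(1) → (8, 1) facing south
uniquely the one of 16 2-step routes that fits.

turn(right), move(1)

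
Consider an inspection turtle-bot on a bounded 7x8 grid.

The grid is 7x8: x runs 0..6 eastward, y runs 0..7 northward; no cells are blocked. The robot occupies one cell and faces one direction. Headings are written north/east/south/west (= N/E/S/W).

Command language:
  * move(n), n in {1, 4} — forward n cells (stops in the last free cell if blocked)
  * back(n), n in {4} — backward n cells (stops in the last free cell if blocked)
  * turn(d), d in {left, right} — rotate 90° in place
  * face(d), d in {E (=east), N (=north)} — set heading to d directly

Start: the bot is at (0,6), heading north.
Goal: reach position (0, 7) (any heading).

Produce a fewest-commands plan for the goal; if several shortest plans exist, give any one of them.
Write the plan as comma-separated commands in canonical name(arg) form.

from: at (0,6), heading north
step 1 (move(4)): at (0,7), heading north
minimal: 1 command(s), checked below 1.

move(4)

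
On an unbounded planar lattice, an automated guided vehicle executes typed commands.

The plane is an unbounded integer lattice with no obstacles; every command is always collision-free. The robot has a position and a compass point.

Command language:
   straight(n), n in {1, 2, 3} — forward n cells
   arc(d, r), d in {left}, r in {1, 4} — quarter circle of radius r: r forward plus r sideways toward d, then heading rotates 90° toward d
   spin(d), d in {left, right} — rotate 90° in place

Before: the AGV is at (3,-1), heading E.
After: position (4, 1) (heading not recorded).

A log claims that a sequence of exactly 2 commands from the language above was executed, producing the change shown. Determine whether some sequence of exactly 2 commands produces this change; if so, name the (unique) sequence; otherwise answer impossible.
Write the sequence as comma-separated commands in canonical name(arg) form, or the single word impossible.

arc(left, 1), straight(1)

key: running straight(1) before arc(left, 1) would end elsewhere — order is forced
begin: at (3,-1), heading E
[1] after arc(left, 1): at (4,0), heading N
[2] after straight(1): at (4,1), heading N
no other 2-command option fits: unique.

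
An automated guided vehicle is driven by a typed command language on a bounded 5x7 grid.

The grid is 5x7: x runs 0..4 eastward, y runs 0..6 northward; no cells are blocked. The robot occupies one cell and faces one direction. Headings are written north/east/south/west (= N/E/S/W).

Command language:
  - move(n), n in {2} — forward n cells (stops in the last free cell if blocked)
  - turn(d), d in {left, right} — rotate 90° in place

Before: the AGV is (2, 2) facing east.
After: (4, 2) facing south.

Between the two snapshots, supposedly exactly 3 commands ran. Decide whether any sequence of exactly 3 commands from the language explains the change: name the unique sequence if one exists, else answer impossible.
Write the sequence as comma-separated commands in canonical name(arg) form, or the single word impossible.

move(2), move(2), turn(right)

key: the second move(2) runs into the grid edge before its full distance
from: (2, 2) facing east
[1] after move(2): (4, 2) facing east
[2] after move(2): (4, 2) facing east
[3] after turn(right): (4, 2) facing south
no other 3-command option fits: unique.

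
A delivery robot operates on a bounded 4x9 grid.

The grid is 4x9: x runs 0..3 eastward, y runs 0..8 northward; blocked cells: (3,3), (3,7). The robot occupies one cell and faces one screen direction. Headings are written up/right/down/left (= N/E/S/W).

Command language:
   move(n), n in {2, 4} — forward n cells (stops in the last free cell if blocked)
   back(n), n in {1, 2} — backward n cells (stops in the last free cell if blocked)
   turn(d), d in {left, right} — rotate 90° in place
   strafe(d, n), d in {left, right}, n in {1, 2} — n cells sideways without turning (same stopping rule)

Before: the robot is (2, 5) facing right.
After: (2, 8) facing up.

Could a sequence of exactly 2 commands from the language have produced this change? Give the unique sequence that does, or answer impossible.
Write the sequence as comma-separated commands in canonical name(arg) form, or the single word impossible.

key: running move(4) before turn(left) would end elsewhere — order is forced
t0: (2, 5) facing right
1. turn(left) → (2, 5) facing up
2. move(4) → (2, 8) facing up
no rival 2-sequence matches.

turn(left), move(4)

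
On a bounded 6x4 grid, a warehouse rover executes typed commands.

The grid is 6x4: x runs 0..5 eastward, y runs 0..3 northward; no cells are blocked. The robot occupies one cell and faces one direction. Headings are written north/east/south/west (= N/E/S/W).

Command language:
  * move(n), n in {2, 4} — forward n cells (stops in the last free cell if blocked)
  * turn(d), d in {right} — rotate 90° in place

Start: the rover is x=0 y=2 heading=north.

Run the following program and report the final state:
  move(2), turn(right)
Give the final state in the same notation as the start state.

x=0 y=3 heading=east

start: x=0 y=2 heading=north
step 1 (move(2)): x=0 y=3 heading=north
step 2 (turn(right)): x=0 y=3 heading=east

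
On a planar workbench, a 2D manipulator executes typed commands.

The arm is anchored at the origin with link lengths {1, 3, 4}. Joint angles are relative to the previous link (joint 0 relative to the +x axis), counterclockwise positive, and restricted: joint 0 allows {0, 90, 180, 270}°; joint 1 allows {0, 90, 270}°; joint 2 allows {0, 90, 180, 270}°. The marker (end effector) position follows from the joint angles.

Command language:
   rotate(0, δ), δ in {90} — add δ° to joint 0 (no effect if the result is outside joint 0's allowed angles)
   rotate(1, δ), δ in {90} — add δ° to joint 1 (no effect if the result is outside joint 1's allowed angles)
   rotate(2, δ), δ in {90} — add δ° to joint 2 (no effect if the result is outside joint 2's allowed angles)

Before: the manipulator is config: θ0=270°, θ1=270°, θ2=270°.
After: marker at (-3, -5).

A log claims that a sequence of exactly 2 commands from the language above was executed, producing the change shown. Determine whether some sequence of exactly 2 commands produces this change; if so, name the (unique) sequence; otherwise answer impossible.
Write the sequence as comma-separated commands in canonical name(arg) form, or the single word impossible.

from: config: θ0=270°, θ1=270°, θ2=270°
t=1 rotate(2, 90) ⇒ config: θ0=270°, θ1=270°, θ2=0°
t=2 rotate(2, 90) ⇒ config: θ0=270°, θ1=270°, θ2=90°
no other 2-command option fits: unique.

rotate(2, 90), rotate(2, 90)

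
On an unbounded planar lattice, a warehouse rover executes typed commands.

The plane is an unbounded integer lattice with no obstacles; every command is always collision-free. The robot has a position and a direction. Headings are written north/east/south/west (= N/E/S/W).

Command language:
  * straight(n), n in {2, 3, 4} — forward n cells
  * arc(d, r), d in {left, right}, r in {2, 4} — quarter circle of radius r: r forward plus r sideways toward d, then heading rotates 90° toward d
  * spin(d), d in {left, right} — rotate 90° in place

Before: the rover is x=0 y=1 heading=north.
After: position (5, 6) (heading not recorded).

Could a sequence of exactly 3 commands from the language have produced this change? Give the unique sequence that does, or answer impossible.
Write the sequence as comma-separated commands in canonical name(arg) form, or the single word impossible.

straight(3), arc(right, 2), straight(3)

begin: x=0 y=1 heading=north
1. straight(3) → x=0 y=4 heading=north
2. arc(right, 2) → x=2 y=6 heading=east
3. straight(3) → x=5 y=6 heading=east
no other 3-command option fits: unique.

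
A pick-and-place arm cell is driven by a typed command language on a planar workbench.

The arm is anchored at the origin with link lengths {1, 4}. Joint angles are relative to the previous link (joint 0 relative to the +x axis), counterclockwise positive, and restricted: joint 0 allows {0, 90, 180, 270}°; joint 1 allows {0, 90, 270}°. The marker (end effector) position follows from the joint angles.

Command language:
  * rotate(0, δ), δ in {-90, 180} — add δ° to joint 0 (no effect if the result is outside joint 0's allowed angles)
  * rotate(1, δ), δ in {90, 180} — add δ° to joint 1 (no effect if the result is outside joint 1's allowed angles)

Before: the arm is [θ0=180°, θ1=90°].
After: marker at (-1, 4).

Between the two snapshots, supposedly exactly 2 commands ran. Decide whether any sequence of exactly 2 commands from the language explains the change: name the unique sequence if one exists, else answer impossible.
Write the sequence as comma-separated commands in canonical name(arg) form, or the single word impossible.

rotate(1, 90), rotate(1, 180)

key: running rotate(1, 180) before rotate(1, 90) would end elsewhere — order is forced
begin: [θ0=180°, θ1=90°]
[1] after rotate(1, 90): [θ0=180°, θ1=90°]
[2] after rotate(1, 180): [θ0=180°, θ1=270°]
no other 2-command option fits: unique.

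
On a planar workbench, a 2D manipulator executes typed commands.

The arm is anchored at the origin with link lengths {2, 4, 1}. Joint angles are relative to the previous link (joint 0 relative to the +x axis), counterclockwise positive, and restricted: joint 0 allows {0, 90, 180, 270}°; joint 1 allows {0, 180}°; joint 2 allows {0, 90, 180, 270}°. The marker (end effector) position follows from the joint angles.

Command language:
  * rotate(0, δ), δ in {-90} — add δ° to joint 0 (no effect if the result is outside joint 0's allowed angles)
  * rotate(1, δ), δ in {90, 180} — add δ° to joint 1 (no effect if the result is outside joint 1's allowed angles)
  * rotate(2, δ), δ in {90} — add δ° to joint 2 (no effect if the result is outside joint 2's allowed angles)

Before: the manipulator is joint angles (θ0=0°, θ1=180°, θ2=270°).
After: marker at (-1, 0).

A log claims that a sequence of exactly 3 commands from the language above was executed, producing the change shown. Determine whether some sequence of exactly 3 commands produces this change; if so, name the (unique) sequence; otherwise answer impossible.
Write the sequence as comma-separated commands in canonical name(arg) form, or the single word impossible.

t0: joint angles (θ0=0°, θ1=180°, θ2=270°)
step 1 (rotate(2, 90)): joint angles (θ0=0°, θ1=180°, θ2=0°)
step 2 (rotate(2, 90)): joint angles (θ0=0°, θ1=180°, θ2=90°)
step 3 (rotate(2, 90)): joint angles (θ0=0°, θ1=180°, θ2=180°)
uniquely the one of 64 3-step routes that fits.

rotate(2, 90), rotate(2, 90), rotate(2, 90)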